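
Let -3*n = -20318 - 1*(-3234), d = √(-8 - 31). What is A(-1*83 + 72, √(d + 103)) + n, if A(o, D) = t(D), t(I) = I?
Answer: 17084/3 + √(103 + I*√39) ≈ 5704.8 + 0.30753*I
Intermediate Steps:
d = I*√39 (d = √(-39) = I*√39 ≈ 6.245*I)
n = 17084/3 (n = -(-20318 - 1*(-3234))/3 = -(-20318 + 3234)/3 = -⅓*(-17084) = 17084/3 ≈ 5694.7)
A(o, D) = D
A(-1*83 + 72, √(d + 103)) + n = √(I*√39 + 103) + 17084/3 = √(103 + I*√39) + 17084/3 = 17084/3 + √(103 + I*√39)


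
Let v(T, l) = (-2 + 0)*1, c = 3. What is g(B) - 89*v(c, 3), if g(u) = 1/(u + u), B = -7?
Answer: 2491/14 ≈ 177.93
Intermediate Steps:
v(T, l) = -2 (v(T, l) = -2*1 = -2)
g(u) = 1/(2*u)
g(B) - 89*v(c, 3) = (½)/(-7) - 89*(-2) = (½)*(-⅐) + 178 = -1/14 + 178 = 2491/14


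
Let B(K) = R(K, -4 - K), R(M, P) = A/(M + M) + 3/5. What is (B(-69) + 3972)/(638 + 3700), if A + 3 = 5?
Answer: 685271/748305 ≈ 0.91576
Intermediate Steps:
A = 2 (A = -3 + 5 = 2)
R(M, P) = ⅗ + 1/M (R(M, P) = 2/(M + M) + 3/5 = 2/((2*M)) + 3*(⅕) = 2*(1/(2*M)) + ⅗ = 1/M + ⅗ = ⅗ + 1/M)
B(K) = ⅗ + 1/K
(B(-69) + 3972)/(638 + 3700) = ((⅗ + 1/(-69)) + 3972)/(638 + 3700) = ((⅗ - 1/69) + 3972)/4338 = (202/345 + 3972)*(1/4338) = (1370542/345)*(1/4338) = 685271/748305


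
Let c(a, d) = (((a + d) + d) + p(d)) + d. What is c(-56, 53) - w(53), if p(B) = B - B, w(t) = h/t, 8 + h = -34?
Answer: 5501/53 ≈ 103.79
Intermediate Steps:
h = -42 (h = -8 - 34 = -42)
w(t) = -42/t
p(B) = 0
c(a, d) = a + 3*d (c(a, d) = (((a + d) + d) + 0) + d = ((a + 2*d) + 0) + d = (a + 2*d) + d = a + 3*d)
c(-56, 53) - w(53) = (-56 + 3*53) - (-42)/53 = (-56 + 159) - (-42)/53 = 103 - 1*(-42/53) = 103 + 42/53 = 5501/53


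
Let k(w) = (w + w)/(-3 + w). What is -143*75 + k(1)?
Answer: -10726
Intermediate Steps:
k(w) = 2*w/(-3 + w) (k(w) = (2*w)/(-3 + w) = 2*w/(-3 + w))
-143*75 + k(1) = -143*75 + 2*1/(-3 + 1) = -10725 + 2*1/(-2) = -10725 + 2*1*(-½) = -10725 - 1 = -10726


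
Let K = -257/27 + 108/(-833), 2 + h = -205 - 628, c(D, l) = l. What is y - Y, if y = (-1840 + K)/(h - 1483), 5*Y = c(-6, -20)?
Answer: 250136989/52134138 ≈ 4.7980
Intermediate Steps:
h = -835 (h = -2 + (-205 - 628) = -2 - 833 = -835)
Y = -4 (Y = (1/5)*(-20) = -4)
K = -216997/22491 (K = -257*1/27 + 108*(-1/833) = -257/27 - 108/833 = -216997/22491 ≈ -9.6482)
y = 41600437/52134138 (y = (-1840 - 216997/22491)/(-835 - 1483) = -41600437/22491/(-2318) = -41600437/22491*(-1/2318) = 41600437/52134138 ≈ 0.79795)
y - Y = 41600437/52134138 - 1*(-4) = 41600437/52134138 + 4 = 250136989/52134138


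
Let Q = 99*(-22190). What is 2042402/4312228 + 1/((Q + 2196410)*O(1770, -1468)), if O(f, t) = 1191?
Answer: 243249000143/513586354800 ≈ 0.47363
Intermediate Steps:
Q = -2196810
2042402/4312228 + 1/((Q + 2196410)*O(1770, -1468)) = 2042402/4312228 + 1/((-2196810 + 2196410)*1191) = 2042402*(1/4312228) + (1/1191)/(-400) = 1021201/2156114 - 1/400*1/1191 = 1021201/2156114 - 1/476400 = 243249000143/513586354800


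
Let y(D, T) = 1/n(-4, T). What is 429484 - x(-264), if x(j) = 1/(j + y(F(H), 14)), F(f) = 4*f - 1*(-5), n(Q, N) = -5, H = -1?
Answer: 567348369/1321 ≈ 4.2948e+5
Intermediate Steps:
F(f) = 5 + 4*f (F(f) = 4*f + 5 = 5 + 4*f)
y(D, T) = -⅕ (y(D, T) = 1/(-5) = -⅕)
x(j) = 1/(-⅕ + j) (x(j) = 1/(j - ⅕) = 1/(-⅕ + j))
429484 - x(-264) = 429484 - 5/(-1 + 5*(-264)) = 429484 - 5/(-1 - 1320) = 429484 - 5/(-1321) = 429484 - 5*(-1)/1321 = 429484 - 1*(-5/1321) = 429484 + 5/1321 = 567348369/1321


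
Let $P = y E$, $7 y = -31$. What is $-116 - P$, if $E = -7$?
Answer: $-147$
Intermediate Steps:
$y = - \frac{31}{7}$ ($y = \frac{1}{7} \left(-31\right) = - \frac{31}{7} \approx -4.4286$)
$P = 31$ ($P = \left(- \frac{31}{7}\right) \left(-7\right) = 31$)
$-116 - P = -116 - 31 = -147$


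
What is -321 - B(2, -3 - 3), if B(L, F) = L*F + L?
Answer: -311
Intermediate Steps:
B(L, F) = L + F*L (B(L, F) = F*L + L = L + F*L)
-321 - B(2, -3 - 3) = -321 - 2*(1 + (-3 - 3)) = -321 - 2*(1 - 6) = -321 - 2*(-5) = -321 - 1*(-10) = -321 + 10 = -311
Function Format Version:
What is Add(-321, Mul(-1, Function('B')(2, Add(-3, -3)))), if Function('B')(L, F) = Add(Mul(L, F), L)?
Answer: -311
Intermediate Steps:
Function('B')(L, F) = Add(L, Mul(F, L)) (Function('B')(L, F) = Add(Mul(F, L), L) = Add(L, Mul(F, L)))
Add(-321, Mul(-1, Function('B')(2, Add(-3, -3)))) = Add(-321, Mul(-1, Mul(2, Add(1, Add(-3, -3))))) = Add(-321, Mul(-1, Mul(2, Add(1, -6)))) = Add(-321, Mul(-1, Mul(2, -5))) = Add(-321, Mul(-1, -10)) = Add(-321, 10) = -311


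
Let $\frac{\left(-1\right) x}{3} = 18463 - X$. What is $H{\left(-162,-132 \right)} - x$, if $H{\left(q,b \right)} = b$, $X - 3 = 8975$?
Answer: $28323$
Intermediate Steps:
$X = 8978$ ($X = 3 + 8975 = 8978$)
$x = -28455$ ($x = - 3 \left(18463 - 8978\right) = \left(-3\right) 9485 = -28455$)
$H{\left(-162,-132 \right)} - x = -132 - -28455 = -132 + 28455 = 28323$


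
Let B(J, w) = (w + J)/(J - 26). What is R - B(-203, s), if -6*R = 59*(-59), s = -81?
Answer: 795445/1374 ≈ 578.93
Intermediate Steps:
B(J, w) = (J + w)/(-26 + J)
R = 3481/6 (R = -59*(-59)/6 = -1/6*(-3481) = 3481/6 ≈ 580.17)
R - B(-203, s) = 3481/6 - (-203 - 81)/(-26 - 203) = 3481/6 - (-284)/(-229) = 3481/6 - (-1)*(-284)/229 = 3481/6 - 1*284/229 = 3481/6 - 284/229 = 795445/1374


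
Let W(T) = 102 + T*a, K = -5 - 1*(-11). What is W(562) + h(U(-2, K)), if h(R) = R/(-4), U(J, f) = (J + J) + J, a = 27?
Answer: 30555/2 ≈ 15278.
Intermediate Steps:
K = 6 (K = -5 + 11 = 6)
W(T) = 102 + 27*T (W(T) = 102 + T*27 = 102 + 27*T)
U(J, f) = 3*J (U(J, f) = 2*J + J = 3*J)
h(R) = -R/4 (h(R) = R*(-1/4) = -R/4)
W(562) + h(U(-2, K)) = (102 + 27*562) - 3*(-2)/4 = (102 + 15174) - 1/4*(-6) = 15276 + 3/2 = 30555/2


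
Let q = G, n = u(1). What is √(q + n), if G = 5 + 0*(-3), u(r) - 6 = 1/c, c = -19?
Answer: 4*√247/19 ≈ 3.3087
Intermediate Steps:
u(r) = 113/19 (u(r) = 6 + 1/(-19) = 6 - 1/19 = 113/19)
n = 113/19 ≈ 5.9474
G = 5 (G = 5 + 0 = 5)
q = 5
√(q + n) = √(5 + 113/19) = √(208/19) = 4*√247/19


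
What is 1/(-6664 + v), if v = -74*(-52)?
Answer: -1/2816 ≈ -0.00035511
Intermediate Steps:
v = 3848
1/(-6664 + v) = 1/(-6664 + 3848) = 1/(-2816) = -1/2816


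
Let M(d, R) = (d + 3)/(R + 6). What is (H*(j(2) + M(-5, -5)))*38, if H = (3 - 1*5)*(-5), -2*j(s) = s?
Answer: -1140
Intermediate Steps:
j(s) = -s/2
M(d, R) = (3 + d)/(6 + R)
H = 10 (H = (3 - 5)*(-5) = -2*(-5) = 10)
(H*(j(2) + M(-5, -5)))*38 = (10*(-1/2*2 + (3 - 5)/(6 - 5)))*38 = (10*(-1 - 2/1))*38 = (10*(-1 + 1*(-2)))*38 = (10*(-1 - 2))*38 = (10*(-3))*38 = -30*38 = -1140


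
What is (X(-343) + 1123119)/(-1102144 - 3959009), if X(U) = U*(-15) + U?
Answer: -1127921/5061153 ≈ -0.22286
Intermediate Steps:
X(U) = -14*U (X(U) = -15*U + U = -14*U)
(X(-343) + 1123119)/(-1102144 - 3959009) = (-14*(-343) + 1123119)/(-1102144 - 3959009) = (4802 + 1123119)/(-5061153) = 1127921*(-1/5061153) = -1127921/5061153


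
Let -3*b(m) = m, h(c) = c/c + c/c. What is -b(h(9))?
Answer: ⅔ ≈ 0.66667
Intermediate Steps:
h(c) = 2 (h(c) = 1 + 1 = 2)
b(m) = -m/3
-b(h(9)) = -(-1)*2/3 = -1*(-⅔) = ⅔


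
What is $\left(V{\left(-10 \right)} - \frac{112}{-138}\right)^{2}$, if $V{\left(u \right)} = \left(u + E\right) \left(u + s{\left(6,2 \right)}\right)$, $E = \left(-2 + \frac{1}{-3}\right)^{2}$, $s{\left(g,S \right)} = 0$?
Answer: $\frac{92121604}{42849} \approx 2149.9$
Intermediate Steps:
$E = \frac{49}{9}$ ($E = \left(-2 - \frac{1}{3}\right)^{2} = \left(- \frac{7}{3}\right)^{2} = \frac{49}{9} \approx 5.4444$)
$V{\left(u \right)} = u \left(\frac{49}{9} + u\right)$ ($V{\left(u \right)} = \left(u + \frac{49}{9}\right) \left(u + 0\right) = \left(\frac{49}{9} + u\right) u = u \left(\frac{49}{9} + u\right)$)
$\left(V{\left(-10 \right)} - \frac{112}{-138}\right)^{2} = \left(\frac{1}{9} \left(-10\right) \left(49 + 9 \left(-10\right)\right) - \frac{112}{-138}\right)^{2} = \left(\frac{1}{9} \left(-10\right) \left(49 - 90\right) - - \frac{56}{69}\right)^{2} = \left(\frac{1}{9} \left(-10\right) \left(-41\right) + \frac{56}{69}\right)^{2} = \left(\frac{410}{9} + \frac{56}{69}\right)^{2} = \left(\frac{9598}{207}\right)^{2} = \frac{92121604}{42849}$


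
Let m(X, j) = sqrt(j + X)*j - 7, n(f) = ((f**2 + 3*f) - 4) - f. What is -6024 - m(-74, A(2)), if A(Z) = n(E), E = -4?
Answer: -6017 - 4*I*sqrt(70) ≈ -6017.0 - 33.466*I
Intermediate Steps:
n(f) = -4 + f**2 + 2*f (n(f) = (-4 + f**2 + 3*f) - f = -4 + f**2 + 2*f)
A(Z) = 4 (A(Z) = -4 + (-4)**2 + 2*(-4) = -4 + 16 - 8 = 4)
m(X, j) = -7 + j*sqrt(X + j) (m(X, j) = sqrt(X + j)*j - 7 = j*sqrt(X + j) - 7 = -7 + j*sqrt(X + j))
-6024 - m(-74, A(2)) = -6024 - (-7 + 4*sqrt(-74 + 4)) = -6024 - (-7 + 4*sqrt(-70)) = -6024 - (-7 + 4*(I*sqrt(70))) = -6024 - (-7 + 4*I*sqrt(70)) = -6024 + (7 - 4*I*sqrt(70)) = -6017 - 4*I*sqrt(70)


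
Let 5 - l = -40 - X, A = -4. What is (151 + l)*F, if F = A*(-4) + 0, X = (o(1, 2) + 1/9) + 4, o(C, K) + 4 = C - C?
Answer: 28240/9 ≈ 3137.8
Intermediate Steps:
o(C, K) = -4 (o(C, K) = -4 + (C - C) = -4 + 0 = -4)
X = ⅑ (X = (-4 + 1/9) + 4 = (-4 + ⅑) + 4 = -35/9 + 4 = ⅑ ≈ 0.11111)
F = 16 (F = -4*(-4) + 0 = 16 + 0 = 16)
l = 406/9 (l = 5 - (-40 - 1*⅑) = 5 - (-40 - ⅑) = 5 - 1*(-361/9) = 5 + 361/9 = 406/9 ≈ 45.111)
(151 + l)*F = (151 + 406/9)*16 = (1765/9)*16 = 28240/9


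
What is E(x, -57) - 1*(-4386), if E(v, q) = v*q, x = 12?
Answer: 3702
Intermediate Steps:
E(v, q) = q*v
E(x, -57) - 1*(-4386) = -57*12 - 1*(-4386) = -684 + 4386 = 3702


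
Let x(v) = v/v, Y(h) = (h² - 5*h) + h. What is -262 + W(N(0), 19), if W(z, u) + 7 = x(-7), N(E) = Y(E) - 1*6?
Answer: -268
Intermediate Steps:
Y(h) = h² - 4*h
N(E) = -6 + E*(-4 + E) (N(E) = E*(-4 + E) - 1*6 = E*(-4 + E) - 6 = -6 + E*(-4 + E))
x(v) = 1
W(z, u) = -6 (W(z, u) = -7 + 1 = -6)
-262 + W(N(0), 19) = -262 - 6 = -268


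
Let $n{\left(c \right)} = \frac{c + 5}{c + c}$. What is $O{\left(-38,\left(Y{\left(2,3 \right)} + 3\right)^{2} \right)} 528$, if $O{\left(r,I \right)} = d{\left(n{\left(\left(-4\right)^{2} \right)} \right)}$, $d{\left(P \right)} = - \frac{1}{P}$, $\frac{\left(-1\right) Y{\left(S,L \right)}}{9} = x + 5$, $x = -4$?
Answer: $- \frac{5632}{7} \approx -804.57$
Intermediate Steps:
$Y{\left(S,L \right)} = -9$ ($Y{\left(S,L \right)} = - 9 \left(-4 + 5\right) = \left(-9\right) 1 = -9$)
$n{\left(c \right)} = \frac{5 + c}{2 c}$
$O{\left(r,I \right)} = - \frac{32}{21}$ ($O{\left(r,I \right)} = - \frac{1}{\frac{1}{2} \frac{1}{\left(-4\right)^{2}} \left(5 + \left(-4\right)^{2}\right)} = - \frac{1}{\frac{1}{2} \cdot \frac{1}{16} \left(5 + 16\right)} = - \frac{1}{\frac{1}{2} \cdot \frac{1}{16} \cdot 21} = - \frac{1}{\frac{21}{32}} = \left(-1\right) \frac{32}{21} = - \frac{32}{21}$)
$O{\left(-38,\left(Y{\left(2,3 \right)} + 3\right)^{2} \right)} 528 = \left(- \frac{32}{21}\right) 528 = - \frac{5632}{7}$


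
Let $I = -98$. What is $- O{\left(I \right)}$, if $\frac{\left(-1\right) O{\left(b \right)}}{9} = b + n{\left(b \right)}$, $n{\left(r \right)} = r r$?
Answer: $85554$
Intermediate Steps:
$n{\left(r \right)} = r^{2}$
$O{\left(b \right)} = - 9 b - 9 b^{2}$ ($O{\left(b \right)} = - 9 \left(b + b^{2}\right) = - 9 b - 9 b^{2}$)
$- O{\left(I \right)} = - 9 \left(-98\right) \left(-1 - -98\right) = - 9 \left(-98\right) \left(-1 + 98\right) = - 9 \left(-98\right) 97 = \left(-1\right) \left(-85554\right) = 85554$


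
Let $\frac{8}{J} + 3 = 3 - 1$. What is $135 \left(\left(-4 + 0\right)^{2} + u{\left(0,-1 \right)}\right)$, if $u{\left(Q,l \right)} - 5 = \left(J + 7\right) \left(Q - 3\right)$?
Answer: $3240$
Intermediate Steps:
$J = -8$ ($J = \frac{8}{-3 + \left(3 - 1\right)} = \frac{8}{-3 + 2} = \frac{8}{-1} = 8 \left(-1\right) = -8$)
$u{\left(Q,l \right)} = 8 - Q$ ($u{\left(Q,l \right)} = 5 + \left(-8 + 7\right) \left(Q - 3\right) = 5 - \left(-3 + Q\right) = 8 - Q$)
$135 \left(\left(-4 + 0\right)^{2} + u{\left(0,-1 \right)}\right) = 135 \left(\left(-4 + 0\right)^{2} + \left(8 - 0\right)\right) = 135 \left(\left(-4\right)^{2} + \left(8 + 0\right)\right) = 135 \left(16 + 8\right) = 135 \cdot 24 = 3240$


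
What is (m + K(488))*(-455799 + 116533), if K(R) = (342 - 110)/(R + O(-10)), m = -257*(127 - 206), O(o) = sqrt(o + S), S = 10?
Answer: -420185012192/61 ≈ -6.8883e+9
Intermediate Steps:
O(o) = sqrt(10 + o) (O(o) = sqrt(o + 10) = sqrt(10 + o))
m = 20303 (m = -257*(-79) = 20303)
K(R) = 232/R (K(R) = (342 - 110)/(R + sqrt(10 - 10)) = 232/(R + sqrt(0)) = 232/(R + 0) = 232/R)
(m + K(488))*(-455799 + 116533) = (20303 + 232/488)*(-455799 + 116533) = (20303 + 232*(1/488))*(-339266) = (20303 + 29/61)*(-339266) = (1238512/61)*(-339266) = -420185012192/61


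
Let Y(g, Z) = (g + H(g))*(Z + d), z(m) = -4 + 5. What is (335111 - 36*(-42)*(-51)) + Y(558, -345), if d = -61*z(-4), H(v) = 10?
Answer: 27391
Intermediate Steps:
z(m) = 1
d = -61 (d = -61*1 = -61)
Y(g, Z) = (-61 + Z)*(10 + g) (Y(g, Z) = (g + 10)*(Z - 61) = (10 + g)*(-61 + Z) = (-61 + Z)*(10 + g))
(335111 - 36*(-42)*(-51)) + Y(558, -345) = (335111 - 36*(-42)*(-51)) + (-610 - 61*558 + 10*(-345) - 345*558) = (335111 + 1512*(-51)) + (-610 - 34038 - 3450 - 192510) = (335111 - 77112) - 230608 = 257999 - 230608 = 27391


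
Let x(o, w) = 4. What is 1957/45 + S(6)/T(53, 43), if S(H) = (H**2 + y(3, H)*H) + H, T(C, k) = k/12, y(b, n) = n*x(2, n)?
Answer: 184591/1935 ≈ 95.396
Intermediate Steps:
y(b, n) = 4*n (y(b, n) = n*4 = 4*n)
T(C, k) = k/12 (T(C, k) = k*(1/12) = k/12)
S(H) = H + 5*H**2 (S(H) = (H**2 + (4*H)*H) + H = (H**2 + 4*H**2) + H = 5*H**2 + H = H + 5*H**2)
1957/45 + S(6)/T(53, 43) = 1957/45 + (6*(1 + 5*6))/(((1/12)*43)) = 1957*(1/45) + (6*(1 + 30))/(43/12) = 1957/45 + (6*31)*(12/43) = 1957/45 + 186*(12/43) = 1957/45 + 2232/43 = 184591/1935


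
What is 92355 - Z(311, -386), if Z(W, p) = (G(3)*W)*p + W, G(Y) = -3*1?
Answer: -268094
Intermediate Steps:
G(Y) = -3
Z(W, p) = W - 3*W*p (Z(W, p) = (-3*W)*p + W = -3*W*p + W = W - 3*W*p)
92355 - Z(311, -386) = 92355 - 311*(1 - 3*(-386)) = 92355 - 311*(1 + 1158) = 92355 - 311*1159 = 92355 - 1*360449 = 92355 - 360449 = -268094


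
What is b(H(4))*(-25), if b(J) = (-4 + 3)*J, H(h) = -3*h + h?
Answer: -200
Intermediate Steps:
H(h) = -2*h
b(J) = -J
b(H(4))*(-25) = -(-2)*4*(-25) = -1*(-8)*(-25) = 8*(-25) = -200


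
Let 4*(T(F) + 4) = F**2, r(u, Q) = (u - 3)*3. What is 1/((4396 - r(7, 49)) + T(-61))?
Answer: 4/21241 ≈ 0.00018832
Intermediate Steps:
r(u, Q) = -9 + 3*u (r(u, Q) = (-3 + u)*3 = -9 + 3*u)
T(F) = -4 + F**2/4
1/((4396 - r(7, 49)) + T(-61)) = 1/((4396 - (-9 + 3*7)) + (-4 + (1/4)*(-61)**2)) = 1/((4396 - (-9 + 21)) + (-4 + (1/4)*3721)) = 1/((4396 - 1*12) + (-4 + 3721/4)) = 1/((4396 - 12) + 3705/4) = 1/(4384 + 3705/4) = 1/(21241/4) = 4/21241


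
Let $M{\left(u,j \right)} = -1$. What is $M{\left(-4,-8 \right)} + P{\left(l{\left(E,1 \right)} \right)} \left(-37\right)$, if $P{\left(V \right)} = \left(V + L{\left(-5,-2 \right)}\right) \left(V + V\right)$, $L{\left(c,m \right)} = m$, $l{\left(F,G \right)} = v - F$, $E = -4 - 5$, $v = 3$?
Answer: $-8881$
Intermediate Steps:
$E = -9$
$l{\left(F,G \right)} = 3 - F$
$P{\left(V \right)} = 2 V \left(-2 + V\right)$ ($P{\left(V \right)} = \left(V - 2\right) \left(V + V\right) = \left(-2 + V\right) 2 V = 2 V \left(-2 + V\right)$)
$M{\left(-4,-8 \right)} + P{\left(l{\left(E,1 \right)} \right)} \left(-37\right) = -1 + 2 \left(3 - -9\right) \left(-2 + \left(3 - -9\right)\right) \left(-37\right) = -1 + 2 \left(3 + 9\right) \left(-2 + \left(3 + 9\right)\right) \left(-37\right) = -1 + 2 \cdot 12 \left(-2 + 12\right) \left(-37\right) = -1 + 2 \cdot 12 \cdot 10 \left(-37\right) = -1 + 240 \left(-37\right) = -1 - 8880 = -8881$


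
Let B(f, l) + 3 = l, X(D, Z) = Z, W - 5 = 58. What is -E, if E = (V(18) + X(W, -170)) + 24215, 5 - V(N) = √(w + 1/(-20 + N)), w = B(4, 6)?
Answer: -24050 + √10/2 ≈ -24048.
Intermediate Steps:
W = 63 (W = 5 + 58 = 63)
B(f, l) = -3 + l
w = 3 (w = -3 + 6 = 3)
V(N) = 5 - √(3 + 1/(-20 + N))
E = 24050 - √10/2 (E = ((5 - √((-59 + 3*18)/(-20 + 18))) - 170) + 24215 = ((5 - √((-59 + 54)/(-2))) - 170) + 24215 = ((5 - √(-½*(-5))) - 170) + 24215 = ((5 - √(5/2)) - 170) + 24215 = ((5 - √10/2) - 170) + 24215 = (-165 - √10/2) + 24215 = 24050 - √10/2 ≈ 24048.)
-E = -(24050 - √10/2) = -24050 + √10/2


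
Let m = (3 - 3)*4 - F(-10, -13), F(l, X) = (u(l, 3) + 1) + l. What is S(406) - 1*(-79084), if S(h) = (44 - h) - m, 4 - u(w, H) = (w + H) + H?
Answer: 78721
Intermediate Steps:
u(w, H) = 4 - w - 2*H (u(w, H) = 4 - ((w + H) + H) = 4 - ((H + w) + H) = 4 - (w + 2*H) = 4 + (-w - 2*H) = 4 - w - 2*H)
F(l, X) = -1 (F(l, X) = ((4 - l - 2*3) + 1) + l = ((4 - l - 6) + 1) + l = ((-2 - l) + 1) + l = (-1 - l) + l = -1)
m = 1 (m = (3 - 3)*4 - 1*(-1) = 0*4 + 1 = 0 + 1 = 1)
S(h) = 43 - h (S(h) = (44 - h) - 1*1 = (44 - h) - 1 = 43 - h)
S(406) - 1*(-79084) = (43 - 1*406) - 1*(-79084) = (43 - 406) + 79084 = -363 + 79084 = 78721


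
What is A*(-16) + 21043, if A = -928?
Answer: 35891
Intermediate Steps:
A*(-16) + 21043 = -928*(-16) + 21043 = 14848 + 21043 = 35891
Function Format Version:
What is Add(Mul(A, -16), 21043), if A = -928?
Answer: 35891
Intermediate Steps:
Add(Mul(A, -16), 21043) = Add(Mul(-928, -16), 21043) = Add(14848, 21043) = 35891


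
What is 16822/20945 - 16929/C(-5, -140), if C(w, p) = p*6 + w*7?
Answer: 73859431/3665375 ≈ 20.151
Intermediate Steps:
C(w, p) = 6*p + 7*w
16822/20945 - 16929/C(-5, -140) = 16822/20945 - 16929/(6*(-140) + 7*(-5)) = 16822*(1/20945) - 16929/(-840 - 35) = 16822/20945 - 16929/(-875) = 16822/20945 - 16929*(-1/875) = 16822/20945 + 16929/875 = 73859431/3665375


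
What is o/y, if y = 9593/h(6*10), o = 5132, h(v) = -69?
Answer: -354108/9593 ≈ -36.913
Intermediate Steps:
y = -9593/69 (y = 9593/(-69) = 9593*(-1/69) = -9593/69 ≈ -139.03)
o/y = 5132/(-9593/69) = 5132*(-69/9593) = -354108/9593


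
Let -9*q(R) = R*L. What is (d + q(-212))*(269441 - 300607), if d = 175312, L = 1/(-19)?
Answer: -934298711240/171 ≈ -5.4637e+9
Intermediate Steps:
L = -1/19 ≈ -0.052632
q(R) = R/171 (q(R) = -R*(-1)/(9*19) = -(-1)*R/171 = R/171)
(d + q(-212))*(269441 - 300607) = (175312 + (1/171)*(-212))*(269441 - 300607) = (175312 - 212/171)*(-31166) = (29978140/171)*(-31166) = -934298711240/171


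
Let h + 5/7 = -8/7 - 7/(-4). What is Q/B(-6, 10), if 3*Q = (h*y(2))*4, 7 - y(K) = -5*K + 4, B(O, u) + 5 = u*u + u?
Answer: -13/735 ≈ -0.017687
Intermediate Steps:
h = -3/28 (h = -5/7 + (-8/7 - 7/(-4)) = -5/7 + (-8*⅐ - 7*(-¼)) = -5/7 + (-8/7 + 7/4) = -5/7 + 17/28 = -3/28 ≈ -0.10714)
B(O, u) = -5 + u + u² (B(O, u) = -5 + (u*u + u) = -5 + (u² + u) = -5 + (u + u²) = -5 + u + u²)
y(K) = 3 + 5*K (y(K) = 7 - (-5*K + 4) = 7 - (4 - 5*K) = 7 + (-4 + 5*K) = 3 + 5*K)
Q = -13/7 (Q = (-3*(3 + 5*2)/28*4)/3 = (-3*(3 + 10)/28*4)/3 = (-3/28*13*4)/3 = (-39/28*4)/3 = (⅓)*(-39/7) = -13/7 ≈ -1.8571)
Q/B(-6, 10) = -13/(7*(-5 + 10 + 10²)) = -13/(7*(-5 + 10 + 100)) = -13/7/105 = -13/7*1/105 = -13/735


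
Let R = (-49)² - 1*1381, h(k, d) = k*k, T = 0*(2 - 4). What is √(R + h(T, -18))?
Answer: 2*√255 ≈ 31.937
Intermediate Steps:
T = 0 (T = 0*(-2) = 0)
h(k, d) = k²
R = 1020 (R = 2401 - 1381 = 1020)
√(R + h(T, -18)) = √(1020 + 0²) = √(1020 + 0) = √1020 = 2*√255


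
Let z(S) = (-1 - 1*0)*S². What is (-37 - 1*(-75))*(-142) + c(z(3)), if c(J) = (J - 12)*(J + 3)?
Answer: -5270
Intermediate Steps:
z(S) = -S² (z(S) = (-1 + 0)*S² = -S²)
c(J) = (-12 + J)*(3 + J)
(-37 - 1*(-75))*(-142) + c(z(3)) = (-37 - 1*(-75))*(-142) + (-36 + (-1*3²)² - (-9)*3²) = (-37 + 75)*(-142) + (-36 + (-1*9)² - (-9)*9) = 38*(-142) + (-36 + (-9)² - 9*(-9)) = -5396 + (-36 + 81 + 81) = -5396 + 126 = -5270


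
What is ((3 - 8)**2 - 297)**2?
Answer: 73984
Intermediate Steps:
((3 - 8)**2 - 297)**2 = ((-5)**2 - 297)**2 = (25 - 297)**2 = (-272)**2 = 73984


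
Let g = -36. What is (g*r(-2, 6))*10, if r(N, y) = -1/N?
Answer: -180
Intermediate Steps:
(g*r(-2, 6))*10 = -(-36)/(-2)*10 = -(-36)*(-1)/2*10 = -36*1/2*10 = -18*10 = -180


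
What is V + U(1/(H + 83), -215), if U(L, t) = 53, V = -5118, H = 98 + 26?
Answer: -5065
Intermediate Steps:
H = 124
V + U(1/(H + 83), -215) = -5118 + 53 = -5065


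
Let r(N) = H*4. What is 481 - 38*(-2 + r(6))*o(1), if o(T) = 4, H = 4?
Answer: -1647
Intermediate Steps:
r(N) = 16 (r(N) = 4*4 = 16)
481 - 38*(-2 + r(6))*o(1) = 481 - 38*(-2 + 16)*4 = 481 - 532*4 = 481 - 38*56 = 481 - 2128 = -1647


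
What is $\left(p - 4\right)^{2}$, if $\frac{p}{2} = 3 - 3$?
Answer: $16$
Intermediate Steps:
$p = 0$ ($p = 2 \left(3 - 3\right) = 2 \cdot 0 = 0$)
$\left(p - 4\right)^{2} = \left(0 - 4\right)^{2} = \left(-4\right)^{2} = 16$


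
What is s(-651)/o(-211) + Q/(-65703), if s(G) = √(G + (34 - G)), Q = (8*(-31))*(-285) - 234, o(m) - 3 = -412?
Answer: -23482/21901 - √34/409 ≈ -1.0864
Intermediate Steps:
o(m) = -409 (o(m) = 3 - 412 = -409)
Q = 70446 (Q = -248*(-285) - 234 = 70680 - 234 = 70446)
s(G) = √34
s(-651)/o(-211) + Q/(-65703) = √34/(-409) + 70446/(-65703) = √34*(-1/409) + 70446*(-1/65703) = -√34/409 - 23482/21901 = -23482/21901 - √34/409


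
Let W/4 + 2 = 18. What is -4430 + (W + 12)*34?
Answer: -1846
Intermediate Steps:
W = 64 (W = -8 + 4*18 = -8 + 72 = 64)
-4430 + (W + 12)*34 = -4430 + (64 + 12)*34 = -4430 + 76*34 = -4430 + 2584 = -1846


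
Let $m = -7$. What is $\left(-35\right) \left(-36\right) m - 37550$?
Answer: $-46370$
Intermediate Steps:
$\left(-35\right) \left(-36\right) m - 37550 = \left(-35\right) \left(-36\right) \left(-7\right) - 37550 = 1260 \left(-7\right) - 37550 = -8820 - 37550 = -46370$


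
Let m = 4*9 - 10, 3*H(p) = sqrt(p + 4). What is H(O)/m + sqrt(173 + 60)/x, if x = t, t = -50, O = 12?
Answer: 2/39 - sqrt(233)/50 ≈ -0.25400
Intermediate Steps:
x = -50
H(p) = sqrt(4 + p)/3 (H(p) = sqrt(p + 4)/3 = sqrt(4 + p)/3)
m = 26 (m = 36 - 10 = 26)
H(O)/m + sqrt(173 + 60)/x = (sqrt(4 + 12)/3)/26 + sqrt(173 + 60)/(-50) = (sqrt(16)/3)*(1/26) + sqrt(233)*(-1/50) = ((1/3)*4)*(1/26) - sqrt(233)/50 = (4/3)*(1/26) - sqrt(233)/50 = 2/39 - sqrt(233)/50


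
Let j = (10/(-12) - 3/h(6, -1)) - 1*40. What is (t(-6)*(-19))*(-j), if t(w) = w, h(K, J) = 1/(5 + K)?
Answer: 8417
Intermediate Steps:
j = -443/6 (j = (10/(-12) - 3/(1/(5 + 6))) - 1*40 = (10*(-1/12) - 3/(1/11)) - 40 = (-⅚ - 3/1/11) - 40 = (-⅚ - 3*11) - 40 = (-⅚ - 33) - 40 = -203/6 - 40 = -443/6 ≈ -73.833)
(t(-6)*(-19))*(-j) = (-6*(-19))*(-1*(-443/6)) = 114*(443/6) = 8417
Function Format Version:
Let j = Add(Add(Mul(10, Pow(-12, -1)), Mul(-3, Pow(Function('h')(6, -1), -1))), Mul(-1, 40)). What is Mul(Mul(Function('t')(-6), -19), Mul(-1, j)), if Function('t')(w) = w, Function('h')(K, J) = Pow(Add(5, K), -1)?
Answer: 8417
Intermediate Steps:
j = Rational(-443, 6) (j = Add(Add(Mul(10, Pow(-12, -1)), Mul(-3, Pow(Pow(Add(5, 6), -1), -1))), Mul(-1, 40)) = Add(Add(Mul(10, Rational(-1, 12)), Mul(-3, Pow(Pow(11, -1), -1))), -40) = Add(Add(Rational(-5, 6), Mul(-3, Pow(Rational(1, 11), -1))), -40) = Add(Add(Rational(-5, 6), Mul(-3, 11)), -40) = Add(Add(Rational(-5, 6), -33), -40) = Add(Rational(-203, 6), -40) = Rational(-443, 6) ≈ -73.833)
Mul(Mul(Function('t')(-6), -19), Mul(-1, j)) = Mul(Mul(-6, -19), Mul(-1, Rational(-443, 6))) = Mul(114, Rational(443, 6)) = 8417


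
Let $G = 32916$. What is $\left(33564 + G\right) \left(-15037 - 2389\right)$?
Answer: $-1158480480$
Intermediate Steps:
$\left(33564 + G\right) \left(-15037 - 2389\right) = \left(33564 + 32916\right) \left(-15037 - 2389\right) = 66480 \left(-17426\right) = -1158480480$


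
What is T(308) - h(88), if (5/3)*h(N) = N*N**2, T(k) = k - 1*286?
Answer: -2044306/5 ≈ -4.0886e+5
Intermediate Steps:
T(k) = -286 + k (T(k) = k - 286 = -286 + k)
h(N) = 3*N**3/5 (h(N) = 3*(N*N**2)/5 = 3*N**3/5)
T(308) - h(88) = (-286 + 308) - 3*88**3/5 = 22 - 3*681472/5 = 22 - 1*2044416/5 = 22 - 2044416/5 = -2044306/5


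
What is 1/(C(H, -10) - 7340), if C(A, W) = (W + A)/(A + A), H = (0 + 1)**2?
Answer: -2/14689 ≈ -0.00013616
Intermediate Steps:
H = 1 (H = 1**2 = 1)
C(A, W) = (A + W)/(2*A) (C(A, W) = (A + W)/((2*A)) = (A + W)*(1/(2*A)) = (A + W)/(2*A))
1/(C(H, -10) - 7340) = 1/((1/2)*(1 - 10)/1 - 7340) = 1/((1/2)*1*(-9) - 7340) = 1/(-9/2 - 7340) = 1/(-14689/2) = -2/14689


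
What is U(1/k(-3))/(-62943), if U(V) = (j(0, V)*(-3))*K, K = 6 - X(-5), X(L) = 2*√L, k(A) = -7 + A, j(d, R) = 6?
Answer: 36/20981 - 12*I*√5/20981 ≈ 0.0017158 - 0.0012789*I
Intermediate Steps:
K = 6 - 2*I*√5 (K = 6 - 2*√(-5) = 6 - 2*I*√5 ≈ 6.0 - 4.4721*I)
U(V) = -108 + 36*I*√5 (U(V) = (6*(-3))*(6 - 2*I*√5) = -18*(6 - 2*I*√5) = -108 + 36*I*√5)
U(1/k(-3))/(-62943) = (-108 + 36*I*√5)/(-62943) = (-108 + 36*I*√5)*(-1/62943) = 36/20981 - 12*I*√5/20981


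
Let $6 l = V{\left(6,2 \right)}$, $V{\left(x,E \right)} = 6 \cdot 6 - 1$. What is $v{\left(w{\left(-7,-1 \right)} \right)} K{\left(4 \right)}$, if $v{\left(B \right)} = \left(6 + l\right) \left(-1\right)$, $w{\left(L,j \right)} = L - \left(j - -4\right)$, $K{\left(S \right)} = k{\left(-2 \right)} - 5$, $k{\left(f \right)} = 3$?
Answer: $\frac{71}{3} \approx 23.667$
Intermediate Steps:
$K{\left(S \right)} = -2$ ($K{\left(S \right)} = 3 - 5 = -2$)
$V{\left(x,E \right)} = 35$ ($V{\left(x,E \right)} = 36 - 1 = 35$)
$l = \frac{35}{6}$ ($l = \frac{1}{6} \cdot 35 = \frac{35}{6} \approx 5.8333$)
$w{\left(L,j \right)} = -4 + L - j$ ($w{\left(L,j \right)} = L - \left(j + 4\right) = L - \left(4 + j\right) = -4 + L - j$)
$v{\left(B \right)} = - \frac{71}{6}$ ($v{\left(B \right)} = \left(6 + \frac{35}{6}\right) \left(-1\right) = \frac{71}{6} \left(-1\right) = - \frac{71}{6}$)
$v{\left(w{\left(-7,-1 \right)} \right)} K{\left(4 \right)} = \left(- \frac{71}{6}\right) \left(-2\right) = \frac{71}{3}$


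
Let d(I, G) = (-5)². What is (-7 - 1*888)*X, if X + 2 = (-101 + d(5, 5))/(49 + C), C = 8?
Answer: 8950/3 ≈ 2983.3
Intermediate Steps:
d(I, G) = 25
X = -10/3 (X = -2 + (-101 + 25)/(49 + 8) = -2 - 76/57 = -2 - 76*1/57 = -2 - 4/3 = -10/3 ≈ -3.3333)
(-7 - 1*888)*X = (-7 - 1*888)*(-10/3) = (-7 - 888)*(-10/3) = -895*(-10/3) = 8950/3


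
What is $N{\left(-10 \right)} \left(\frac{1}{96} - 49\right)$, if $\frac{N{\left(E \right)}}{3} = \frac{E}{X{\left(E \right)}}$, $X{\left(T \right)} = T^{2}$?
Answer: $\frac{4703}{320} \approx 14.697$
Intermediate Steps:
$N{\left(E \right)} = \frac{3}{E}$ ($N{\left(E \right)} = 3 \frac{E}{E^{2}} = \frac{3}{E}$)
$N{\left(-10 \right)} \left(\frac{1}{96} - 49\right) = \frac{3}{-10} \left(\frac{1}{96} - 49\right) = 3 \left(- \frac{1}{10}\right) \left(\frac{1}{96} - 49\right) = \left(- \frac{3}{10}\right) \left(- \frac{4703}{96}\right) = \frac{4703}{320}$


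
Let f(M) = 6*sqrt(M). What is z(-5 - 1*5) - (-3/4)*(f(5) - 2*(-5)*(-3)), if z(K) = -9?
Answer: -63/2 + 9*sqrt(5)/2 ≈ -21.438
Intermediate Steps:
z(-5 - 1*5) - (-3/4)*(f(5) - 2*(-5)*(-3)) = -9 - (-3/4)*(6*sqrt(5) - 2*(-5)*(-3)) = -9 - (-3*1/4)*(6*sqrt(5) + 10*(-3)) = -9 - (-3)*(6*sqrt(5) - 30)/4 = -9 - (-3)*(-30 + 6*sqrt(5))/4 = -9 - (45/2 - 9*sqrt(5)/2) = -9 + (-45/2 + 9*sqrt(5)/2) = -63/2 + 9*sqrt(5)/2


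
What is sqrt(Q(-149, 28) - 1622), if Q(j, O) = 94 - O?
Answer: 2*I*sqrt(389) ≈ 39.446*I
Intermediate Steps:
sqrt(Q(-149, 28) - 1622) = sqrt((94 - 1*28) - 1622) = sqrt((94 - 28) - 1622) = sqrt(66 - 1622) = sqrt(-1556) = 2*I*sqrt(389)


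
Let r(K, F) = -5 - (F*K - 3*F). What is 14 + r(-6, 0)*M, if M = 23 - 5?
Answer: -76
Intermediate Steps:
r(K, F) = -5 + 3*F - F*K (r(K, F) = -5 - (-3*F + F*K) = -5 + (3*F - F*K) = -5 + 3*F - F*K)
M = 18
14 + r(-6, 0)*M = 14 + (-5 + 3*0 - 1*0*(-6))*18 = 14 + (-5 + 0 + 0)*18 = 14 - 5*18 = 14 - 90 = -76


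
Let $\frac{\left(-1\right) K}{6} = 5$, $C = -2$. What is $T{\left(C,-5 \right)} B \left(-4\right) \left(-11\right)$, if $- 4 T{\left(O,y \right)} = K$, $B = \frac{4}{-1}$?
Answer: $-1320$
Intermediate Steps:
$B = -4$ ($B = 4 \left(-1\right) = -4$)
$K = -30$ ($K = \left(-6\right) 5 = -30$)
$T{\left(O,y \right)} = \frac{15}{2}$ ($T{\left(O,y \right)} = \left(- \frac{1}{4}\right) \left(-30\right) = \frac{15}{2}$)
$T{\left(C,-5 \right)} B \left(-4\right) \left(-11\right) = \frac{15 \left(\left(-4\right) \left(-4\right)\right)}{2} \left(-11\right) = \frac{15}{2} \cdot 16 \left(-11\right) = 120 \left(-11\right) = -1320$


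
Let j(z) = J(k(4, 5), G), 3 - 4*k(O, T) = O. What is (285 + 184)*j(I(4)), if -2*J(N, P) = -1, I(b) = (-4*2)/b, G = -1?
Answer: 469/2 ≈ 234.50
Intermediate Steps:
k(O, T) = ¾ - O/4
I(b) = -8/b
J(N, P) = ½ (J(N, P) = -½*(-1) = ½)
j(z) = ½
(285 + 184)*j(I(4)) = (285 + 184)*(½) = 469*(½) = 469/2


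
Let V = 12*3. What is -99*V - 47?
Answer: -3611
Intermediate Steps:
V = 36
-99*V - 47 = -99*36 - 47 = -3564 - 47 = -3611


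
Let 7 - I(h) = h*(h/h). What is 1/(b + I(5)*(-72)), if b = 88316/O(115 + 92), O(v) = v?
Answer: 207/58508 ≈ 0.0035380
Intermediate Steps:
I(h) = 7 - h (I(h) = 7 - h*h/h = 7 - h)
b = 88316/207 (b = 88316/(115 + 92) = 88316/207 ≈ 426.65)
1/(b + I(5)*(-72)) = 1/(88316/207 + (7 - 1*5)*(-72)) = 1/(88316/207 + (7 - 5)*(-72)) = 1/(88316/207 + 2*(-72)) = 1/(88316/207 - 144) = 1/(58508/207) = 207/58508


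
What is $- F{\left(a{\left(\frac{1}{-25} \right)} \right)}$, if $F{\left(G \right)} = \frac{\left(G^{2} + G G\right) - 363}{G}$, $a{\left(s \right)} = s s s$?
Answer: $- \frac{88623046873}{15625} \approx -5.6719 \cdot 10^{6}$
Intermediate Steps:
$a{\left(s \right)} = s^{3}$ ($a{\left(s \right)} = s^{2} s = s^{3}$)
$F{\left(G \right)} = \frac{-363 + 2 G^{2}}{G}$ ($F{\left(G \right)} = \frac{\left(G^{2} + G^{2}\right) - 363}{G} = \frac{2 G^{2} - 363}{G} = \frac{-363 + 2 G^{2}}{G}$)
$- F{\left(a{\left(\frac{1}{-25} \right)} \right)} = - (- \frac{363}{\left(\frac{1}{-25}\right)^{3}} + 2 \left(\frac{1}{-25}\right)^{3}) = - (- \frac{363}{\left(- \frac{1}{25}\right)^{3}} + 2 \left(- \frac{1}{25}\right)^{3}) = - (- \frac{363}{- \frac{1}{15625}} + 2 \left(- \frac{1}{15625}\right)) = - (\left(-363\right) \left(-15625\right) - \frac{2}{15625}) = - (5671875 - \frac{2}{15625}) = \left(-1\right) \frac{88623046873}{15625} = - \frac{88623046873}{15625}$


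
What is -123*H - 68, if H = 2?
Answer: -314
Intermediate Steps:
-123*H - 68 = -123*2 - 68 = -246 - 68 = -314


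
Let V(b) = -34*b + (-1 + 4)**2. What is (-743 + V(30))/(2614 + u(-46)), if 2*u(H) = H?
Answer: -1754/2591 ≈ -0.67696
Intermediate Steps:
V(b) = 9 - 34*b (V(b) = -34*b + 3**2 = -34*b + 9 = 9 - 34*b)
u(H) = H/2
(-743 + V(30))/(2614 + u(-46)) = (-743 + (9 - 34*30))/(2614 + (1/2)*(-46)) = (-743 + (9 - 1020))/(2614 - 23) = (-743 - 1011)/2591 = -1754*1/2591 = -1754/2591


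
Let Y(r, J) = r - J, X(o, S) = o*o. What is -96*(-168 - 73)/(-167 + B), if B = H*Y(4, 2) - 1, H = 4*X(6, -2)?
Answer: 964/5 ≈ 192.80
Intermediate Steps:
X(o, S) = o²
H = 144 (H = 4*6² = 4*36 = 144)
B = 287 (B = 144*(4 - 1*2) - 1 = 144*(4 - 2) - 1 = 144*2 - 1 = 288 - 1 = 287)
-96*(-168 - 73)/(-167 + B) = -96*(-168 - 73)/(-167 + 287) = -(-23136)/120 = -96*(-241/120) = 964/5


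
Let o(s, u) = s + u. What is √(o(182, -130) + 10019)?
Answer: 3*√1119 ≈ 100.35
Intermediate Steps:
√(o(182, -130) + 10019) = √((182 - 130) + 10019) = √(52 + 10019) = √10071 = 3*√1119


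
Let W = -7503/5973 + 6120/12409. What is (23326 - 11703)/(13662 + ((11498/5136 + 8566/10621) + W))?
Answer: 7832253052036234536/9207787700000545415 ≈ 0.85061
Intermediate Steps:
W = -18849989/24706319 (W = -7503*1/5973 + 6120*(1/12409) = -2501/1991 + 6120/12409 = -18849989/24706319 ≈ -0.76296)
(23326 - 11703)/(13662 + ((11498/5136 + 8566/10621) + W)) = (23326 - 11703)/(13662 + ((11498/5136 + 8566/10621) - 18849989/24706319)) = 11623/(13662 + ((11498*(1/5136) + 8566*(1/10621)) - 18849989/24706319)) = 11623/(13662 + ((5749/2568 + 8566/10621) - 18849989/24706319)) = 11623/(13662 + (83057617/27274728 - 18849989/24706319)) = 11623/(13662 + 1537919658203831/673858130606232) = 11623/(9207787700000545415/673858130606232) = 11623*(673858130606232/9207787700000545415) = 7832253052036234536/9207787700000545415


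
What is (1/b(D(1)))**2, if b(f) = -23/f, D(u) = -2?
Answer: 4/529 ≈ 0.0075614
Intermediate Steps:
(1/b(D(1)))**2 = (1/(-23/(-2)))**2 = (1/(-23*(-1/2)))**2 = (1/(23/2))**2 = (2/23)**2 = 4/529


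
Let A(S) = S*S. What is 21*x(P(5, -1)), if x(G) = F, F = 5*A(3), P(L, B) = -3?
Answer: 945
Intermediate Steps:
A(S) = S**2
F = 45 (F = 5*3**2 = 5*9 = 45)
x(G) = 45
21*x(P(5, -1)) = 21*45 = 945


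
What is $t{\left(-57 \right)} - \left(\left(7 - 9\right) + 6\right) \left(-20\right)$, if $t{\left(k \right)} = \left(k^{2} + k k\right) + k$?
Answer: $6521$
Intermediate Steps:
$t{\left(k \right)} = k + 2 k^{2}$ ($t{\left(k \right)} = \left(k^{2} + k^{2}\right) + k = 2 k^{2} + k = k + 2 k^{2}$)
$t{\left(-57 \right)} - \left(\left(7 - 9\right) + 6\right) \left(-20\right) = - 57 \left(1 + 2 \left(-57\right)\right) - \left(\left(7 - 9\right) + 6\right) \left(-20\right) = - 57 \left(1 - 114\right) - \left(-2 + 6\right) \left(-20\right) = \left(-57\right) \left(-113\right) - 4 \left(-20\right) = 6441 - -80 = 6441 + 80 = 6521$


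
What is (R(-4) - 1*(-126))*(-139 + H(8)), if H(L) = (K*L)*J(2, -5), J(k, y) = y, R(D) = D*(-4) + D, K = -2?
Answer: -8142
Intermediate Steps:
R(D) = -3*D (R(D) = -4*D + D = -3*D)
H(L) = 10*L (H(L) = -2*L*(-5) = 10*L)
(R(-4) - 1*(-126))*(-139 + H(8)) = (-3*(-4) - 1*(-126))*(-139 + 10*8) = (12 + 126)*(-139 + 80) = 138*(-59) = -8142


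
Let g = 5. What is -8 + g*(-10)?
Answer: -58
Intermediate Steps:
-8 + g*(-10) = -8 + 5*(-10) = -8 - 50 = -58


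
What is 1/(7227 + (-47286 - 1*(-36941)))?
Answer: -1/3118 ≈ -0.00032072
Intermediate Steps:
1/(7227 + (-47286 - 1*(-36941))) = 1/(7227 + (-47286 + 36941)) = 1/(7227 - 10345) = 1/(-3118) = -1/3118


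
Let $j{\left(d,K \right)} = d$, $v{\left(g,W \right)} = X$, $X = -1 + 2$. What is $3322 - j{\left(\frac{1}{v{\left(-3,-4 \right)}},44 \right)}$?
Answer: $3321$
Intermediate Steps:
$X = 1$
$v{\left(g,W \right)} = 1$
$3322 - j{\left(\frac{1}{v{\left(-3,-4 \right)}},44 \right)} = 3322 - 1^{-1} = 3322 - 1 = 3321$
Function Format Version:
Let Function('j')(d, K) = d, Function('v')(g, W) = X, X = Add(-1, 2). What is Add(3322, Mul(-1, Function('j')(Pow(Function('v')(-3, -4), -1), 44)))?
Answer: 3321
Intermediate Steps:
X = 1
Function('v')(g, W) = 1
Add(3322, Mul(-1, Function('j')(Pow(Function('v')(-3, -4), -1), 44))) = Add(3322, Mul(-1, Pow(1, -1))) = Add(3322, Mul(-1, 1)) = Add(3322, -1) = 3321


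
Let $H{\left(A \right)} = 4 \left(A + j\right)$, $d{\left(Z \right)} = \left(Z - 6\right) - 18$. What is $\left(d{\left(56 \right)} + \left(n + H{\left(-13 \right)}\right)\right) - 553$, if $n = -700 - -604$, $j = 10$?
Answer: $-629$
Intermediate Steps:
$d{\left(Z \right)} = -24 + Z$ ($d{\left(Z \right)} = \left(-6 + Z\right) - 18 = -24 + Z$)
$H{\left(A \right)} = 40 + 4 A$ ($H{\left(A \right)} = 4 \left(A + 10\right) = 4 \left(10 + A\right) = 40 + 4 A$)
$n = -96$ ($n = -700 + 604 = -96$)
$\left(d{\left(56 \right)} + \left(n + H{\left(-13 \right)}\right)\right) - 553 = \left(\left(-24 + 56\right) + \left(-96 + \left(40 + 4 \left(-13\right)\right)\right)\right) - 553 = \left(32 + \left(-96 + \left(40 - 52\right)\right)\right) - 553 = \left(32 - 108\right) - 553 = -76 - 553 = -629$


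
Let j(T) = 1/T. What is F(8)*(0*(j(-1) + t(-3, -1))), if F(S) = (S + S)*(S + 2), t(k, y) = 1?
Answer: 0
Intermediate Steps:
F(S) = 2*S*(2 + S) (F(S) = (2*S)*(2 + S) = 2*S*(2 + S))
F(8)*(0*(j(-1) + t(-3, -1))) = (2*8*(2 + 8))*(0*(1/(-1) + 1)) = (2*8*10)*(0*(-1 + 1)) = 160*(0*0) = 160*0 = 0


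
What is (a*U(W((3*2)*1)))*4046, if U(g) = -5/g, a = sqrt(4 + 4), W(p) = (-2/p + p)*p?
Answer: -1190*sqrt(2) ≈ -1682.9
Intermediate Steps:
W(p) = p*(p - 2/p) (W(p) = (p - 2/p)*p = p*(p - 2/p))
a = 2*sqrt(2) (a = sqrt(8) = 2*sqrt(2) ≈ 2.8284)
(a*U(W((3*2)*1)))*4046 = ((2*sqrt(2))*(-5/(-2 + ((3*2)*1)**2)))*4046 = ((2*sqrt(2))*(-5/(-2 + (6*1)**2)))*4046 = ((2*sqrt(2))*(-5/(-2 + 6**2)))*4046 = ((2*sqrt(2))*(-5/(-2 + 36)))*4046 = ((2*sqrt(2))*(-5/34))*4046 = -5*sqrt(2)/17*4046 = -1190*sqrt(2)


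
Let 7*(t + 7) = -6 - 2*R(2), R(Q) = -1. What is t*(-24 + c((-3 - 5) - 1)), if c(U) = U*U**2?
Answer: 39909/7 ≈ 5701.3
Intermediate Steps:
c(U) = U**3
t = -53/7 (t = -7 + (-6 - 2*(-1))/7 = -7 + (-6 + 2)/7 = -7 + (1/7)*(-4) = -7 - 4/7 = -53/7 ≈ -7.5714)
t*(-24 + c((-3 - 5) - 1)) = -53*(-24 + ((-3 - 5) - 1)**3)/7 = -53*(-24 + (-8 - 1)**3)/7 = -53*(-24 + (-9)**3)/7 = -53*(-24 - 729)/7 = -53/7*(-753) = 39909/7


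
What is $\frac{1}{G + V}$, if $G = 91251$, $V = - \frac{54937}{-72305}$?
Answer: $\frac{72305}{6597958492} \approx 1.0959 \cdot 10^{-5}$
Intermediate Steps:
$V = \frac{54937}{72305}$ ($V = \left(-54937\right) \left(- \frac{1}{72305}\right) = \frac{54937}{72305} \approx 0.7598$)
$\frac{1}{G + V} = \frac{1}{91251 + \frac{54937}{72305}} = \frac{1}{\frac{6597958492}{72305}} = \frac{72305}{6597958492}$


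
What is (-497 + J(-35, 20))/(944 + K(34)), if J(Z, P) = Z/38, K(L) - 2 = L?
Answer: -2703/5320 ≈ -0.50808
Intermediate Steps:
K(L) = 2 + L
J(Z, P) = Z/38 (J(Z, P) = Z*(1/38) = Z/38)
(-497 + J(-35, 20))/(944 + K(34)) = (-497 + (1/38)*(-35))/(944 + (2 + 34)) = (-497 - 35/38)/(944 + 36) = -18921/38/980 = (1/980)*(-18921/38) = -2703/5320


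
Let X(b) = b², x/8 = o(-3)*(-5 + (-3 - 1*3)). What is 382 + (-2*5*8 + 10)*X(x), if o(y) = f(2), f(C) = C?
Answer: -2167938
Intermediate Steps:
o(y) = 2
x = -176 (x = 8*(2*(-5 + (-3 - 1*3))) = 8*(2*(-5 + (-3 - 3))) = 8*(2*(-5 - 6)) = 8*(2*(-11)) = 8*(-22) = -176)
382 + (-2*5*8 + 10)*X(x) = 382 + (-2*5*8 + 10)*(-176)² = 382 + (-10*8 + 10)*30976 = 382 + (-80 + 10)*30976 = 382 - 70*30976 = 382 - 2168320 = -2167938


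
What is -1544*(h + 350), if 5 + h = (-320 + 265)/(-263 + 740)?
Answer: -254003440/477 ≈ -5.3250e+5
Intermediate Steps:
h = -2440/477 (h = -5 + (-320 + 265)/(-263 + 740) = -5 - 55/477 = -2440/477 ≈ -5.1153)
-1544*(h + 350) = -1544*(-2440/477 + 350) = -1544*164510/477 = -254003440/477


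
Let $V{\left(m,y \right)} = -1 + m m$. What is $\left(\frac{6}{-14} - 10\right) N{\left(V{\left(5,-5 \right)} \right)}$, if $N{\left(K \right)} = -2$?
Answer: $\frac{146}{7} \approx 20.857$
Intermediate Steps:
$V{\left(m,y \right)} = -1 + m^{2}$
$\left(\frac{6}{-14} - 10\right) N{\left(V{\left(5,-5 \right)} \right)} = \left(\frac{6}{-14} - 10\right) \left(-2\right) = \left(6 \left(- \frac{1}{14}\right) - 10\right) \left(-2\right) = \left(- \frac{3}{7} - 10\right) \left(-2\right) = \left(- \frac{73}{7}\right) \left(-2\right) = \frac{146}{7}$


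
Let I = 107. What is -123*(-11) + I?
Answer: 1460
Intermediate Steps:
-123*(-11) + I = -123*(-11) + 107 = 1353 + 107 = 1460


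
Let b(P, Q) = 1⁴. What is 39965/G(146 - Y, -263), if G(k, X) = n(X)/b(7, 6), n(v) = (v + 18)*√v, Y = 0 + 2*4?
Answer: 7993*I*√263/12887 ≈ 10.059*I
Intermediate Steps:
b(P, Q) = 1
Y = 8 (Y = 0 + 8 = 8)
n(v) = √v*(18 + v) (n(v) = (18 + v)*√v = √v*(18 + v))
G(k, X) = √X*(18 + X) (G(k, X) = (√X*(18 + X))/1 = (√X*(18 + X))*1 = √X*(18 + X))
39965/G(146 - Y, -263) = 39965/((√(-263)*(18 - 263))) = 39965/(((I*√263)*(-245))) = 39965/((-245*I*√263)) = 39965*(I*√263/64435) = 7993*I*√263/12887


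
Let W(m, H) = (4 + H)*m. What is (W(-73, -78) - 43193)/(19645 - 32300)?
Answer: 37791/12655 ≈ 2.9863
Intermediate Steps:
W(m, H) = m*(4 + H)
(W(-73, -78) - 43193)/(19645 - 32300) = (-73*(4 - 78) - 43193)/(19645 - 32300) = (-73*(-74) - 43193)/(-12655) = (5402 - 43193)*(-1/12655) = -37791*(-1/12655) = 37791/12655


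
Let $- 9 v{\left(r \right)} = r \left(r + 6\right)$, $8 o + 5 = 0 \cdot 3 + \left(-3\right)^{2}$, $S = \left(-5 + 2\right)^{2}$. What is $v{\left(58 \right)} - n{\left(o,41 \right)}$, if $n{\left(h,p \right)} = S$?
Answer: $- \frac{3793}{9} \approx -421.44$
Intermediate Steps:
$S = 9$ ($S = \left(-3\right)^{2} = 9$)
$o = \frac{1}{2}$ ($o = - \frac{5}{8} + \frac{0 \cdot 3 + \left(-3\right)^{2}}{8} = - \frac{5}{8} + \frac{0 + 9}{8} = - \frac{5}{8} + \frac{1}{8} \cdot 9 = - \frac{5}{8} + \frac{9}{8} = \frac{1}{2} \approx 0.5$)
$n{\left(h,p \right)} = 9$
$v{\left(r \right)} = - \frac{r \left(6 + r\right)}{9}$ ($v{\left(r \right)} = - \frac{r \left(r + 6\right)}{9} = - \frac{r \left(6 + r\right)}{9}$)
$v{\left(58 \right)} - n{\left(o,41 \right)} = \left(- \frac{1}{9}\right) 58 \left(6 + 58\right) - 9 = \left(- \frac{1}{9}\right) 58 \cdot 64 - 9 = - \frac{3712}{9} - 9 = - \frac{3793}{9}$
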